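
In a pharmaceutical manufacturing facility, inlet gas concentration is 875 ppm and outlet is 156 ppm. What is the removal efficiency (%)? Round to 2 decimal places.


Efficiency = (G_in - G_out) / G_in * 100%
Efficiency = (875 - 156) / 875 * 100
Efficiency = 719 / 875 * 100
Efficiency = 82.17%


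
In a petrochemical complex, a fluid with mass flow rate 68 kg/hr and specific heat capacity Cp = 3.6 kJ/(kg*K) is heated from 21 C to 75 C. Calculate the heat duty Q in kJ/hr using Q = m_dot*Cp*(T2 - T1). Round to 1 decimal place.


Q = m_dot * Cp * (T2 - T1)
Q = 68 * 3.6 * (75 - 21)
Q = 68 * 3.6 * 54
Q = 13219.2 kJ/hr


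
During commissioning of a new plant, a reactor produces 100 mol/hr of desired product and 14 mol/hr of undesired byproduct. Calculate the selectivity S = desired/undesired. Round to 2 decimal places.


S = desired product rate / undesired product rate
S = 100 / 14
S = 7.14


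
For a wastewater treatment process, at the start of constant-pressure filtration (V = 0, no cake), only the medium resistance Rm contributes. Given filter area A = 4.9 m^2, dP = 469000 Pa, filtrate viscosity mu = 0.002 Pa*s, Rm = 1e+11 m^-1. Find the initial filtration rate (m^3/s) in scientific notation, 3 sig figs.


rate = A * dP / (mu * Rm)
rate = 4.9 * 469000 / (0.002 * 1e+11)
rate = 2298100.0 / 2.000e+08
rate = 1.15e-02 m^3/s


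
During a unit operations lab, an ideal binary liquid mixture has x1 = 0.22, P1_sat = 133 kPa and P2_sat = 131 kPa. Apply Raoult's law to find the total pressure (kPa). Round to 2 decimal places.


P = x1*P1_sat + x2*P2_sat
x2 = 1 - x1 = 1 - 0.22 = 0.78
P = 0.22*133 + 0.78*131
P = 29.26 + 102.18
P = 131.44 kPa


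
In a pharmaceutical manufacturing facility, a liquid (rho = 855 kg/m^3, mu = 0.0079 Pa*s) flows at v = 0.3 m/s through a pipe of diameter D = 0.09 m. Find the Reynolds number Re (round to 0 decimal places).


Re = rho * v * D / mu
Re = 855 * 0.3 * 0.09 / 0.0079
Re = 23.085 / 0.0079
Re = 2922


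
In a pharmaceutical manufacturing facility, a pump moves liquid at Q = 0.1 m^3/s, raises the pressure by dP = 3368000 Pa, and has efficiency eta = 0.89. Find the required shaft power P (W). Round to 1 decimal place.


P = Q * dP / eta
P = 0.1 * 3368000 / 0.89
P = 336800.0 / 0.89
P = 378427.0 W


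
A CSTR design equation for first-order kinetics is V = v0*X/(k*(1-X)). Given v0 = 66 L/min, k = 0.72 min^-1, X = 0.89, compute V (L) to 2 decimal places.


V = v0 * X / (k * (1 - X))
V = 66 * 0.89 / (0.72 * (1 - 0.89))
V = 58.74 / (0.72 * 0.11)
V = 58.74 / 0.0792
V = 741.67 L


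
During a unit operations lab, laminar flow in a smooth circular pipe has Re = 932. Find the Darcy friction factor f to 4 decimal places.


f = 64 / Re
f = 64 / 932
f = 0.0687


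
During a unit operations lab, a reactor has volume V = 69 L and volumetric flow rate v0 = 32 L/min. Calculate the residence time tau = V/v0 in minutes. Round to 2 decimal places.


tau = V / v0
tau = 69 / 32
tau = 2.16 min


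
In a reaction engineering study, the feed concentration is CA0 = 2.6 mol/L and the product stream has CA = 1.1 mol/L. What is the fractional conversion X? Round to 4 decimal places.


X = (CA0 - CA) / CA0
X = (2.6 - 1.1) / 2.6
X = 1.5 / 2.6
X = 0.5769


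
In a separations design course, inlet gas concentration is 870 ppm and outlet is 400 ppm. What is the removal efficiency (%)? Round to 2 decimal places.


Efficiency = (G_in - G_out) / G_in * 100%
Efficiency = (870 - 400) / 870 * 100
Efficiency = 470 / 870 * 100
Efficiency = 54.02%


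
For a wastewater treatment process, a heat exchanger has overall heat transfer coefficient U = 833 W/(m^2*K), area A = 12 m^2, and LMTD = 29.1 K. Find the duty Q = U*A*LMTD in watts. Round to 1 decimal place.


Q = U * A * LMTD
Q = 833 * 12 * 29.1
Q = 290883.6 W


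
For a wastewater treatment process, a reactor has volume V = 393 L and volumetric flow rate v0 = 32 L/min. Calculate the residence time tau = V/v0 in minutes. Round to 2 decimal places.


tau = V / v0
tau = 393 / 32
tau = 12.28 min


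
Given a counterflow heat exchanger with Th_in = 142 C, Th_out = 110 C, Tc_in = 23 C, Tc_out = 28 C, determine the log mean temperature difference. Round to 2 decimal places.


dT1 = Th_in - Tc_out = 142 - 28 = 114
dT2 = Th_out - Tc_in = 110 - 23 = 87
LMTD = (dT1 - dT2) / ln(dT1/dT2)
LMTD = (114 - 87) / ln(114/87)
LMTD = 99.89 K


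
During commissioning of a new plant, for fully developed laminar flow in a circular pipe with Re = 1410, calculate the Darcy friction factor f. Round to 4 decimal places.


f = 64 / Re
f = 64 / 1410
f = 0.0454


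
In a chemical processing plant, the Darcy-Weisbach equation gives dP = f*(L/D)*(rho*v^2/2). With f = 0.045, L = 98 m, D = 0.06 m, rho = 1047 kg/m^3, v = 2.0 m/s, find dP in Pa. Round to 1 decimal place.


dP = f * (L/D) * (rho*v^2/2)
dP = 0.045 * (98/0.06) * (1047*2.0^2/2)
L/D = 1633.33333333
rho*v^2/2 = 1047*4.0/2 = 2094.0
dP = 0.045 * 1633.33333333 * 2094.0
dP = 153909.0 Pa


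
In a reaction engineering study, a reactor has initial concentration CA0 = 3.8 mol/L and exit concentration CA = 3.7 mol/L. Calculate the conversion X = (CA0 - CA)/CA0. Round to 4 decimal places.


X = (CA0 - CA) / CA0
X = (3.8 - 3.7) / 3.8
X = 0.1 / 3.8
X = 0.0263


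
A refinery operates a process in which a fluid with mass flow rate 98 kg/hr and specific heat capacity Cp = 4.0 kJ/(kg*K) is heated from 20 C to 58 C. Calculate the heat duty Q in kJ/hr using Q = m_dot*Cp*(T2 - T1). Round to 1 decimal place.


Q = m_dot * Cp * (T2 - T1)
Q = 98 * 4.0 * (58 - 20)
Q = 98 * 4.0 * 38
Q = 14896.0 kJ/hr


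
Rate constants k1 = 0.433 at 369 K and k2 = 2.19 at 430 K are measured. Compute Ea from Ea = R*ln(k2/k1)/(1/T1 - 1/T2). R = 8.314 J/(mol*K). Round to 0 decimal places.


Ea = R * ln(k2/k1) / (1/T1 - 1/T2)
ln(k2/k1) = ln(2.19/0.433) = 1.6209191
1/T1 - 1/T2 = 1/369 - 1/430 = 0.000384445705
Ea = 8.314 * 1.6209191 / 0.000384445705
Ea = 35054 J/mol


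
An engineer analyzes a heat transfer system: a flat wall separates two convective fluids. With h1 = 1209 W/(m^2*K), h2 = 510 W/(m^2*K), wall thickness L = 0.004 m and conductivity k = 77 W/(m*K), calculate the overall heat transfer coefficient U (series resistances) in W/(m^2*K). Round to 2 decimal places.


1/U = 1/h1 + L/k + 1/h2
1/U = 1/1209 + 0.004/77 + 1/510
1/U = 0.0008271299 + 5.19481e-05 + 0.0019607843
1/U = 0.0028398623
U = 352.13 W/(m^2*K)


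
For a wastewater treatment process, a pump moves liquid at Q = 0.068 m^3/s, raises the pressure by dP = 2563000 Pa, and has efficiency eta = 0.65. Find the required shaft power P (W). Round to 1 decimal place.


P = Q * dP / eta
P = 0.068 * 2563000 / 0.65
P = 174284.0 / 0.65
P = 268129.2 W


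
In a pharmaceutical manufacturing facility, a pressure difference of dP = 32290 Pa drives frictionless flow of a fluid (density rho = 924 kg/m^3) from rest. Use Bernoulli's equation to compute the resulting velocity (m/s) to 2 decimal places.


v = sqrt(2*dP/rho)
v = sqrt(2*32290/924)
v = sqrt(69.891775)
v = 8.36 m/s


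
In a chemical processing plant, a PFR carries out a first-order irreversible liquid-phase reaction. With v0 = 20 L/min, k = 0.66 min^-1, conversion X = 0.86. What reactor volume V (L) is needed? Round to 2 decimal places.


V = (v0/k) * ln(1/(1-X))
V = (20/0.66) * ln(1/(1-0.86))
V = 30.30303 * ln(7.142857)
V = 30.30303 * 1.966113
V = 59.58 L


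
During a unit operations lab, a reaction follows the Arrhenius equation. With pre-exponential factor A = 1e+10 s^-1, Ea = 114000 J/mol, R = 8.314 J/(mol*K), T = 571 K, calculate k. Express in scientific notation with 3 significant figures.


k = A * exp(-Ea/(R*T))
k = 1e+10 * exp(-114000 / (8.314 * 571))
k = 1e+10 * exp(-24.01368)
k = 3.72e-01


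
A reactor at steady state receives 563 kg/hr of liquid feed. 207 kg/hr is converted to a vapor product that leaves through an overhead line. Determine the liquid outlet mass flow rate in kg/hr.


Steady-state mass balance on the main outlet: F_out = F_in - F_removed
F_out = 563 - 207
F_out = 356 kg/hr


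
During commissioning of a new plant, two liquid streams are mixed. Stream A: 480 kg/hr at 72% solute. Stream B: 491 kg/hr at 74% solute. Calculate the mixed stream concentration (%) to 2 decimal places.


Mass balance on solute: F1*x1 + F2*x2 = F3*x3
F3 = F1 + F2 = 480 + 491 = 971 kg/hr
x3 = (F1*x1 + F2*x2)/F3
x3 = (480*0.72 + 491*0.74) / 971
x3 = 73.01%


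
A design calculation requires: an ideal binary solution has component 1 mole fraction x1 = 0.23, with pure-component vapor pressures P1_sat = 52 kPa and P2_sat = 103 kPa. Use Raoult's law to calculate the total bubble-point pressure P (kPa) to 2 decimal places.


P = x1*P1_sat + x2*P2_sat
x2 = 1 - x1 = 1 - 0.23 = 0.77
P = 0.23*52 + 0.77*103
P = 11.96 + 79.31
P = 91.27 kPa


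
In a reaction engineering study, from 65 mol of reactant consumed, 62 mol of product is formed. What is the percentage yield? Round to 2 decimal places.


Yield = (moles product / moles consumed) * 100%
Yield = (62 / 65) * 100
Yield = 0.9538 * 100
Yield = 95.38%


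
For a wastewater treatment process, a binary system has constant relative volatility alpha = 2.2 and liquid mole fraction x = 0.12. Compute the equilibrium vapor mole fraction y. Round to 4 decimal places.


y = alpha*x / (1 + (alpha-1)*x)
y = 2.2*0.12 / (1 + (2.2-1)*0.12)
y = 0.264 / (1 + 0.144)
y = 0.264 / 1.144
y = 0.2308


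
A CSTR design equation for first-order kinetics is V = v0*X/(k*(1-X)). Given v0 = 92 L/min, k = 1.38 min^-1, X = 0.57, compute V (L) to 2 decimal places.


V = v0 * X / (k * (1 - X))
V = 92 * 0.57 / (1.38 * (1 - 0.57))
V = 52.44 / (1.38 * 0.43)
V = 52.44 / 0.5934
V = 88.37 L


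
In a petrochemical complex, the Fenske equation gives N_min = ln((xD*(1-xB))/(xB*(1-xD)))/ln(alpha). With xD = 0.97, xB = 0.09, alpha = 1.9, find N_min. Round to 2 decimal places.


N_min = ln((xD*(1-xB))/(xB*(1-xD))) / ln(alpha)
Numerator inside ln: 0.8827 / 0.0027 = 326.925926
ln(326.925926) = 5.789734
ln(alpha) = ln(1.9) = 0.641854
N_min = 5.789734 / 0.641854 = 9.02


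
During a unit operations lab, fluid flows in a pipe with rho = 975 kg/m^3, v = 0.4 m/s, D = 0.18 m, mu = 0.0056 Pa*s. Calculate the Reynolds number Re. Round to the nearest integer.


Re = rho * v * D / mu
Re = 975 * 0.4 * 0.18 / 0.0056
Re = 70.2 / 0.0056
Re = 12536


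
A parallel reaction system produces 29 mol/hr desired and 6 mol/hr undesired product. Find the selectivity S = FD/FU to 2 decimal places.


S = desired product rate / undesired product rate
S = 29 / 6
S = 4.83


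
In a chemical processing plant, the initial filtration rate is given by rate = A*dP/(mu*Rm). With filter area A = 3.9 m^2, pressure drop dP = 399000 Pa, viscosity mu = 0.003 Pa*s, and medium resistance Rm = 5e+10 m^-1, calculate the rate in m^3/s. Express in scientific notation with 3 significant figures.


rate = A * dP / (mu * Rm)
rate = 3.9 * 399000 / (0.003 * 5e+10)
rate = 1556100.0 / 1.500e+08
rate = 1.04e-02 m^3/s


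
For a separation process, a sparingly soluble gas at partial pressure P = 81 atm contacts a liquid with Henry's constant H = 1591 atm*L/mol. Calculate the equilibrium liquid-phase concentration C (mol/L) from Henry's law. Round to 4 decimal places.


C = P / H
C = 81 / 1591
C = 0.0509 mol/L


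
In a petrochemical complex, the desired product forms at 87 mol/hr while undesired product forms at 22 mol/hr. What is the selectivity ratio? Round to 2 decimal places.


S = desired product rate / undesired product rate
S = 87 / 22
S = 3.95


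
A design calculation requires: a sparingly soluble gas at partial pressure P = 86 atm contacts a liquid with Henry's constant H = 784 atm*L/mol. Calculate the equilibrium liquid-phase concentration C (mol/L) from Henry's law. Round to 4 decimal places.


C = P / H
C = 86 / 784
C = 0.1097 mol/L


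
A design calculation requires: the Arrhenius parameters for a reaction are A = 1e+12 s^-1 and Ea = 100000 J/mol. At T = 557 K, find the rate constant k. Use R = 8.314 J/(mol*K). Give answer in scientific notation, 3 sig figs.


k = A * exp(-Ea/(R*T))
k = 1e+12 * exp(-100000 / (8.314 * 557))
k = 1e+12 * exp(-21.594084)
k = 4.19e+02


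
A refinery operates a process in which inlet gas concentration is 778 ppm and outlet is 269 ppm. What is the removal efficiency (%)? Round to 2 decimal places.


Efficiency = (G_in - G_out) / G_in * 100%
Efficiency = (778 - 269) / 778 * 100
Efficiency = 509 / 778 * 100
Efficiency = 65.42%


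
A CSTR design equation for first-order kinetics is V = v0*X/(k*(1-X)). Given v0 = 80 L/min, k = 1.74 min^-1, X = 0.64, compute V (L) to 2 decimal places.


V = v0 * X / (k * (1 - X))
V = 80 * 0.64 / (1.74 * (1 - 0.64))
V = 51.2 / (1.74 * 0.36)
V = 51.2 / 0.6264
V = 81.74 L


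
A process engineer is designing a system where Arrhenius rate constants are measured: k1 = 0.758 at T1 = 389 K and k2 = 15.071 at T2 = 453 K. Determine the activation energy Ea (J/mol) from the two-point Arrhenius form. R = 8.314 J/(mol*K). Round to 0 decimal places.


Ea = R * ln(k2/k1) / (1/T1 - 1/T2)
ln(k2/k1) = ln(15.071/0.758) = 2.9898443
1/T1 - 1/T2 = 1/389 - 1/453 = 0.000363188569
Ea = 8.314 * 2.9898443 / 0.000363188569
Ea = 68443 J/mol


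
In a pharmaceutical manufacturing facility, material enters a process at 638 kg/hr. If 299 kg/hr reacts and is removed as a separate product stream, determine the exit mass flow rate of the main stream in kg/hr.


Steady-state mass balance on the main outlet: F_out = F_in - F_removed
F_out = 638 - 299
F_out = 339 kg/hr


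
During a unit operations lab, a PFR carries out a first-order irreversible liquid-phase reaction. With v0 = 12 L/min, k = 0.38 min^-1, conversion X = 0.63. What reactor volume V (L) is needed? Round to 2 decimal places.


V = (v0/k) * ln(1/(1-X))
V = (12/0.38) * ln(1/(1-0.63))
V = 31.578947 * ln(2.702703)
V = 31.578947 * 0.994252
V = 31.40 L


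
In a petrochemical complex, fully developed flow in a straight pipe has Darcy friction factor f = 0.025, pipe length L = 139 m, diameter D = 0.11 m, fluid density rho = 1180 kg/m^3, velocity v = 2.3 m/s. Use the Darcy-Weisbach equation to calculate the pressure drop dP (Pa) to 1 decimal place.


dP = f * (L/D) * (rho*v^2/2)
dP = 0.025 * (139/0.11) * (1180*2.3^2/2)
L/D = 1263.63636364
rho*v^2/2 = 1180*5.29/2 = 3121.1
dP = 0.025 * 1263.63636364 * 3121.1
dP = 98598.4 Pa


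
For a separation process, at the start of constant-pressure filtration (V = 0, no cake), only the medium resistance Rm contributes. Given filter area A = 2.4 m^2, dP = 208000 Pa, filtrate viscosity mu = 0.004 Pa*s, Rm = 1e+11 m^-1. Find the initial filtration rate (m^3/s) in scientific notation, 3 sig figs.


rate = A * dP / (mu * Rm)
rate = 2.4 * 208000 / (0.004 * 1e+11)
rate = 499200.0 / 4.000e+08
rate = 1.25e-03 m^3/s


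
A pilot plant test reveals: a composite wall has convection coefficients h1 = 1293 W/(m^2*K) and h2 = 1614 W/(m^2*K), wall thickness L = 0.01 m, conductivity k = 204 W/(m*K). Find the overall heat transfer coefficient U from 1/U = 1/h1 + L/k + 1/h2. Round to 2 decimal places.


1/U = 1/h1 + L/k + 1/h2
1/U = 1/1293 + 0.01/204 + 1/1614
1/U = 0.0007733952 + 4.90196e-05 + 0.0006195787
1/U = 0.0014419935
U = 693.48 W/(m^2*K)


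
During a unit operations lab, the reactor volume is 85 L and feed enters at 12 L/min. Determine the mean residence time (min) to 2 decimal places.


tau = V / v0
tau = 85 / 12
tau = 7.08 min


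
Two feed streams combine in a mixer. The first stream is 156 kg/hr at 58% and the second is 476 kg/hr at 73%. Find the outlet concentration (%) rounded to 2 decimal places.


Mass balance on solute: F1*x1 + F2*x2 = F3*x3
F3 = F1 + F2 = 156 + 476 = 632 kg/hr
x3 = (F1*x1 + F2*x2)/F3
x3 = (156*0.58 + 476*0.73) / 632
x3 = 69.30%


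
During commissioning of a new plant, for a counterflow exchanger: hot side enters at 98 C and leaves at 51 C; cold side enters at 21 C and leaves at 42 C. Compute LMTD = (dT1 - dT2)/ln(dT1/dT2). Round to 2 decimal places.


dT1 = Th_in - Tc_out = 98 - 42 = 56
dT2 = Th_out - Tc_in = 51 - 21 = 30
LMTD = (dT1 - dT2) / ln(dT1/dT2)
LMTD = (56 - 30) / ln(56/30)
LMTD = 41.66 K


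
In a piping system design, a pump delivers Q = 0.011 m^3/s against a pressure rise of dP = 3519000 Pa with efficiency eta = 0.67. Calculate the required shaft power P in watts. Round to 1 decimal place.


P = Q * dP / eta
P = 0.011 * 3519000 / 0.67
P = 38709.0 / 0.67
P = 57774.6 W


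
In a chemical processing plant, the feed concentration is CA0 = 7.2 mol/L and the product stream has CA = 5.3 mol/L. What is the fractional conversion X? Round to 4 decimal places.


X = (CA0 - CA) / CA0
X = (7.2 - 5.3) / 7.2
X = 1.9 / 7.2
X = 0.2639


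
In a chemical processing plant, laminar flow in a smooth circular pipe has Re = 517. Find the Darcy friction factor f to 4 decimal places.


f = 64 / Re
f = 64 / 517
f = 0.1238


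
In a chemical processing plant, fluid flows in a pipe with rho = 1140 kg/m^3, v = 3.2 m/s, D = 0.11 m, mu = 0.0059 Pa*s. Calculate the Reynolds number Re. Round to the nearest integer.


Re = rho * v * D / mu
Re = 1140 * 3.2 * 0.11 / 0.0059
Re = 401.28 / 0.0059
Re = 68014


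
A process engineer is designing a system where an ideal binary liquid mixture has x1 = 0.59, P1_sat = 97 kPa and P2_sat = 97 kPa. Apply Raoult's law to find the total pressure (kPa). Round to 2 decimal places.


P = x1*P1_sat + x2*P2_sat
x2 = 1 - x1 = 1 - 0.59 = 0.41
P = 0.59*97 + 0.41*97
P = 57.23 + 39.77
P = 97.00 kPa


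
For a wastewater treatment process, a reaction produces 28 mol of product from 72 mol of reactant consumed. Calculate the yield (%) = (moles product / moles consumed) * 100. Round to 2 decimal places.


Yield = (moles product / moles consumed) * 100%
Yield = (28 / 72) * 100
Yield = 0.3889 * 100
Yield = 38.89%


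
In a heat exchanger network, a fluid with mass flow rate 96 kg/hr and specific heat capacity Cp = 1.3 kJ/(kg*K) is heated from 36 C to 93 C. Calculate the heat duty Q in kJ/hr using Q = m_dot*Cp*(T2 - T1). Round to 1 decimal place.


Q = m_dot * Cp * (T2 - T1)
Q = 96 * 1.3 * (93 - 36)
Q = 96 * 1.3 * 57
Q = 7113.6 kJ/hr


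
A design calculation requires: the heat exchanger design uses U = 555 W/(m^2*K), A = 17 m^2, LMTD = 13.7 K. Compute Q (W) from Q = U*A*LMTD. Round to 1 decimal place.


Q = U * A * LMTD
Q = 555 * 17 * 13.7
Q = 129259.5 W


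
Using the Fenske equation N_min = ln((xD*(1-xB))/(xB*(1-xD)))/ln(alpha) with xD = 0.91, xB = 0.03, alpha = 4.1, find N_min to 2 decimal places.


N_min = ln((xD*(1-xB))/(xB*(1-xD))) / ln(alpha)
Numerator inside ln: 0.8827 / 0.0027 = 326.925926
ln(326.925926) = 5.789734
ln(alpha) = ln(4.1) = 1.410987
N_min = 5.789734 / 1.410987 = 4.10


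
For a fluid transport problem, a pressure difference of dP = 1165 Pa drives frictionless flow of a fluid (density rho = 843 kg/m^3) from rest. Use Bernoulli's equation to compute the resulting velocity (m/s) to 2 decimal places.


v = sqrt(2*dP/rho)
v = sqrt(2*1165/843)
v = sqrt(2.763938)
v = 1.66 m/s


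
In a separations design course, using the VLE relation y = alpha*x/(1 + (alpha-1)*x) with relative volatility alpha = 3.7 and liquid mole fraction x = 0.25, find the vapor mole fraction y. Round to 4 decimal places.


y = alpha*x / (1 + (alpha-1)*x)
y = 3.7*0.25 / (1 + (3.7-1)*0.25)
y = 0.925 / (1 + 0.675)
y = 0.925 / 1.675
y = 0.5522


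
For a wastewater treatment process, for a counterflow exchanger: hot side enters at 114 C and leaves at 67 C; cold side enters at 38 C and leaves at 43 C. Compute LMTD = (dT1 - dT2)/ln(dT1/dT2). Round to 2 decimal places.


dT1 = Th_in - Tc_out = 114 - 43 = 71
dT2 = Th_out - Tc_in = 67 - 38 = 29
LMTD = (dT1 - dT2) / ln(dT1/dT2)
LMTD = (71 - 29) / ln(71/29)
LMTD = 46.91 K


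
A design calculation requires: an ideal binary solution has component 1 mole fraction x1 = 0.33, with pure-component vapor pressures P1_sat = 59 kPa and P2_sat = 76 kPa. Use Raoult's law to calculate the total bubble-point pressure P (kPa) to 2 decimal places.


P = x1*P1_sat + x2*P2_sat
x2 = 1 - x1 = 1 - 0.33 = 0.67
P = 0.33*59 + 0.67*76
P = 19.47 + 50.92
P = 70.39 kPa


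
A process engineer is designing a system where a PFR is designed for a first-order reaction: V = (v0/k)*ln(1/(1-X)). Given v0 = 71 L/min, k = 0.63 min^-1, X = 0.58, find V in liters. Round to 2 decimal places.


V = (v0/k) * ln(1/(1-X))
V = (71/0.63) * ln(1/(1-0.58))
V = 112.698413 * ln(2.380952)
V = 112.698413 * 0.8675
V = 97.77 L


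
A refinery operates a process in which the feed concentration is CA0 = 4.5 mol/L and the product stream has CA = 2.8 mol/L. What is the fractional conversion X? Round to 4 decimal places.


X = (CA0 - CA) / CA0
X = (4.5 - 2.8) / 4.5
X = 1.7 / 4.5
X = 0.3778


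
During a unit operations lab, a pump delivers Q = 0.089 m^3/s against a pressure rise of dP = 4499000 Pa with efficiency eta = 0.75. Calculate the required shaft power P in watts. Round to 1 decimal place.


P = Q * dP / eta
P = 0.089 * 4499000 / 0.75
P = 400411.0 / 0.75
P = 533881.3 W


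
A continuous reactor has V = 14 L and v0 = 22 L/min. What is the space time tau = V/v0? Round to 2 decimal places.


tau = V / v0
tau = 14 / 22
tau = 0.64 min


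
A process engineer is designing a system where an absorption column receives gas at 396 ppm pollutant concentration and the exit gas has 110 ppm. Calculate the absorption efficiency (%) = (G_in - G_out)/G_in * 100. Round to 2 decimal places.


Efficiency = (G_in - G_out) / G_in * 100%
Efficiency = (396 - 110) / 396 * 100
Efficiency = 286 / 396 * 100
Efficiency = 72.22%


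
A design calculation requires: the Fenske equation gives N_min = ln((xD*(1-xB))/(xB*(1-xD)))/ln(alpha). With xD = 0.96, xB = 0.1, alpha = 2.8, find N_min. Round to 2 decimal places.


N_min = ln((xD*(1-xB))/(xB*(1-xD))) / ln(alpha)
Numerator inside ln: 0.864 / 0.004 = 216.0
ln(216.0) = 5.375278
ln(alpha) = ln(2.8) = 1.029619
N_min = 5.375278 / 1.029619 = 5.22


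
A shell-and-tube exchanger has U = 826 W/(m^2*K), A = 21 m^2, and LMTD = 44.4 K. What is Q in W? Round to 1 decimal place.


Q = U * A * LMTD
Q = 826 * 21 * 44.4
Q = 770162.4 W


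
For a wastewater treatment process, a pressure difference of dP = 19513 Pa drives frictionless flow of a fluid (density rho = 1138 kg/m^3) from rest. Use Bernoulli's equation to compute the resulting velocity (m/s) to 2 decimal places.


v = sqrt(2*dP/rho)
v = sqrt(2*19513/1138)
v = sqrt(34.293497)
v = 5.86 m/s


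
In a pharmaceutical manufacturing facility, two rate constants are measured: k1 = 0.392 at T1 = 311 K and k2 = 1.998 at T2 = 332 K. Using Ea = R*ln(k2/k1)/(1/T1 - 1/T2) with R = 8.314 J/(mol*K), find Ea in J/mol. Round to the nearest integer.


Ea = R * ln(k2/k1) / (1/T1 - 1/T2)
ln(k2/k1) = ln(1.998/0.392) = 1.6286401
1/T1 - 1/T2 = 1/311 - 1/332 = 0.000203385891
Ea = 8.314 * 1.6286401 / 0.000203385891
Ea = 66575 J/mol


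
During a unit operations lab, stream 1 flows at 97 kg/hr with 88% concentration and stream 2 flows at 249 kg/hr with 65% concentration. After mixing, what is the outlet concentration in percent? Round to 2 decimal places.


Mass balance on solute: F1*x1 + F2*x2 = F3*x3
F3 = F1 + F2 = 97 + 249 = 346 kg/hr
x3 = (F1*x1 + F2*x2)/F3
x3 = (97*0.88 + 249*0.65) / 346
x3 = 71.45%


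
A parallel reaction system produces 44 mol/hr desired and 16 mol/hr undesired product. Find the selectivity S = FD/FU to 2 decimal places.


S = desired product rate / undesired product rate
S = 44 / 16
S = 2.75


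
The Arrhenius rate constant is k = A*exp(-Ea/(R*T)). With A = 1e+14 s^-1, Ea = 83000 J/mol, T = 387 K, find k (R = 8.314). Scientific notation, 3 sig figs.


k = A * exp(-Ea/(R*T))
k = 1e+14 * exp(-83000 / (8.314 * 387))
k = 1e+14 * exp(-25.796281)
k = 6.26e+02


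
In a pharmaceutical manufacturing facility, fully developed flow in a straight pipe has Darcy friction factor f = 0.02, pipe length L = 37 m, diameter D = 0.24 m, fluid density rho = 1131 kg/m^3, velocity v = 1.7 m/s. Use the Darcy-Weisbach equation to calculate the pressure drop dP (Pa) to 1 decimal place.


dP = f * (L/D) * (rho*v^2/2)
dP = 0.02 * (37/0.24) * (1131*1.7^2/2)
L/D = 154.16666667
rho*v^2/2 = 1131*2.89/2 = 1634.295
dP = 0.02 * 154.16666667 * 1634.295
dP = 5039.1 Pa


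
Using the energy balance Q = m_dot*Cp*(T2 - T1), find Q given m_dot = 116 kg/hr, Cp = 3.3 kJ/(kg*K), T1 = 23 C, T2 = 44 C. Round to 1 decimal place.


Q = m_dot * Cp * (T2 - T1)
Q = 116 * 3.3 * (44 - 23)
Q = 116 * 3.3 * 21
Q = 8038.8 kJ/hr


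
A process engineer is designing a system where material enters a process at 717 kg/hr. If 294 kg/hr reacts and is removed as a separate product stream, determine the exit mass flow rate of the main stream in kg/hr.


Steady-state mass balance on the main outlet: F_out = F_in - F_removed
F_out = 717 - 294
F_out = 423 kg/hr


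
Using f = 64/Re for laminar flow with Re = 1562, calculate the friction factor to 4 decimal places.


f = 64 / Re
f = 64 / 1562
f = 0.0410


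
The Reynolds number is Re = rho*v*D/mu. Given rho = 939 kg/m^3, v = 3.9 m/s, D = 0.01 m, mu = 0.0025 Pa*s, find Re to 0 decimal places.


Re = rho * v * D / mu
Re = 939 * 3.9 * 0.01 / 0.0025
Re = 36.621 / 0.0025
Re = 14648


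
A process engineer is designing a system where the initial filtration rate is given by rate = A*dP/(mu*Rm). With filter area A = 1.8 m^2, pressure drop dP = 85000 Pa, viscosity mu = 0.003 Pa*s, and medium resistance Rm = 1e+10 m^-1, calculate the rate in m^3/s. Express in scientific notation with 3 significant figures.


rate = A * dP / (mu * Rm)
rate = 1.8 * 85000 / (0.003 * 1e+10)
rate = 153000.0 / 3.000e+07
rate = 5.10e-03 m^3/s


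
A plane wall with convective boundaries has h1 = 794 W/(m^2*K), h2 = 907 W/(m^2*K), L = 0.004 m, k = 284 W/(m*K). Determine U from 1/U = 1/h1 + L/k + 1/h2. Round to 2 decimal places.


1/U = 1/h1 + L/k + 1/h2
1/U = 1/794 + 0.004/284 + 1/907
1/U = 0.0012594458 + 1.40845e-05 + 0.0011025358
1/U = 0.0023760661
U = 420.86 W/(m^2*K)


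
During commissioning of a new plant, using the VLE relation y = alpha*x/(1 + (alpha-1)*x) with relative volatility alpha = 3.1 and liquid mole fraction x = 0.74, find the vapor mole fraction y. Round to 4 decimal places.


y = alpha*x / (1 + (alpha-1)*x)
y = 3.1*0.74 / (1 + (3.1-1)*0.74)
y = 2.294 / (1 + 1.554)
y = 2.294 / 2.554
y = 0.8982


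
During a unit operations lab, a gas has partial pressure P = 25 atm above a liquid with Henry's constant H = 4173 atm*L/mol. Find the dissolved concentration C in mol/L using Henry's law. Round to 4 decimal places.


C = P / H
C = 25 / 4173
C = 0.0060 mol/L


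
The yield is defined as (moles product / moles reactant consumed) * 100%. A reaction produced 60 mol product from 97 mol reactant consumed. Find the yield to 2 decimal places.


Yield = (moles product / moles consumed) * 100%
Yield = (60 / 97) * 100
Yield = 0.6186 * 100
Yield = 61.86%


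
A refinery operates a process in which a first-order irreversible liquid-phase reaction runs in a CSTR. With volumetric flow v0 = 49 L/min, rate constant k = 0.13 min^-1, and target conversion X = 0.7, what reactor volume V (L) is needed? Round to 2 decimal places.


V = v0 * X / (k * (1 - X))
V = 49 * 0.7 / (0.13 * (1 - 0.7))
V = 34.3 / (0.13 * 0.3)
V = 34.3 / 0.039
V = 879.49 L


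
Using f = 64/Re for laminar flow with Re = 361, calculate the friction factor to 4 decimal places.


f = 64 / Re
f = 64 / 361
f = 0.1773


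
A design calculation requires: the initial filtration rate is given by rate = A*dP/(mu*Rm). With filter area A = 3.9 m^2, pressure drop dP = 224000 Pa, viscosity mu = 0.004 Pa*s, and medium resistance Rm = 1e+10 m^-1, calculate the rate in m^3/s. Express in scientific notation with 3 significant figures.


rate = A * dP / (mu * Rm)
rate = 3.9 * 224000 / (0.004 * 1e+10)
rate = 873600.0 / 4.000e+07
rate = 2.18e-02 m^3/s


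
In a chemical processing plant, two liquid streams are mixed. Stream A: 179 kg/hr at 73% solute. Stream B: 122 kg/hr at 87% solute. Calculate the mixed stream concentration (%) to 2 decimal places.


Mass balance on solute: F1*x1 + F2*x2 = F3*x3
F3 = F1 + F2 = 179 + 122 = 301 kg/hr
x3 = (F1*x1 + F2*x2)/F3
x3 = (179*0.73 + 122*0.87) / 301
x3 = 78.67%


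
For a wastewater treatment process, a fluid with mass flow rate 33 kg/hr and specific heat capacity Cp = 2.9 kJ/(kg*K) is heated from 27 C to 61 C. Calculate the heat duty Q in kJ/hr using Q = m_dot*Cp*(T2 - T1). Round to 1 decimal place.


Q = m_dot * Cp * (T2 - T1)
Q = 33 * 2.9 * (61 - 27)
Q = 33 * 2.9 * 34
Q = 3253.8 kJ/hr


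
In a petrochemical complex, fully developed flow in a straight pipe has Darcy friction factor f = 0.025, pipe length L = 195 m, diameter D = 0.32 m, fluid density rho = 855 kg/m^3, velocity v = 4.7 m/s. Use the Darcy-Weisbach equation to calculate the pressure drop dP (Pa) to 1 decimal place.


dP = f * (L/D) * (rho*v^2/2)
dP = 0.025 * (195/0.32) * (855*4.7^2/2)
L/D = 609.375
rho*v^2/2 = 855*22.09/2 = 9443.475
dP = 0.025 * 609.375 * 9443.475
dP = 143865.4 Pa


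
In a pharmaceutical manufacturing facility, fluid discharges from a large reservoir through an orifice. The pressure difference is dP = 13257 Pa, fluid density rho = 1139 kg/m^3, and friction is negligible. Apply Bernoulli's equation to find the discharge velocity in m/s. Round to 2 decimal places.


v = sqrt(2*dP/rho)
v = sqrt(2*13257/1139)
v = sqrt(23.278314)
v = 4.82 m/s


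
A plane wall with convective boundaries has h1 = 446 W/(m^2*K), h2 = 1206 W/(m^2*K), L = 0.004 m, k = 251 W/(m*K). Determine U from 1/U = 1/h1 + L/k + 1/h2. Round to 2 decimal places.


1/U = 1/h1 + L/k + 1/h2
1/U = 1/446 + 0.004/251 + 1/1206
1/U = 0.0022421525 + 1.59363e-05 + 0.0008291874
1/U = 0.0030872762
U = 323.91 W/(m^2*K)


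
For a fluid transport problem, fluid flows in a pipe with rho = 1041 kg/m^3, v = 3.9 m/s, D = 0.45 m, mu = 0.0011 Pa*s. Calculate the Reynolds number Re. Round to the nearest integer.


Re = rho * v * D / mu
Re = 1041 * 3.9 * 0.45 / 0.0011
Re = 1826.955 / 0.0011
Re = 1660868


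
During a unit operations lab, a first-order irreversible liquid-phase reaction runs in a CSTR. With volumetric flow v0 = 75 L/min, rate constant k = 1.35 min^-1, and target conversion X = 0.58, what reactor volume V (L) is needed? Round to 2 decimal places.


V = v0 * X / (k * (1 - X))
V = 75 * 0.58 / (1.35 * (1 - 0.58))
V = 43.5 / (1.35 * 0.42)
V = 43.5 / 0.567
V = 76.72 L


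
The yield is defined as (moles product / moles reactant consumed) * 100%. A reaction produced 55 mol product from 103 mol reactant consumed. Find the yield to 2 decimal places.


Yield = (moles product / moles consumed) * 100%
Yield = (55 / 103) * 100
Yield = 0.534 * 100
Yield = 53.40%


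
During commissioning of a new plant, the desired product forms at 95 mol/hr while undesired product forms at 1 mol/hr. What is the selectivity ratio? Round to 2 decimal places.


S = desired product rate / undesired product rate
S = 95 / 1
S = 95.00


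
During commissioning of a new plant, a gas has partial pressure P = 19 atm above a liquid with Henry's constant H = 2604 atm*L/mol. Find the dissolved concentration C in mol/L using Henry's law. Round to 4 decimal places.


C = P / H
C = 19 / 2604
C = 0.0073 mol/L


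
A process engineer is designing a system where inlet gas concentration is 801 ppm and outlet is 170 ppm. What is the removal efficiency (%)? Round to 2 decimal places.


Efficiency = (G_in - G_out) / G_in * 100%
Efficiency = (801 - 170) / 801 * 100
Efficiency = 631 / 801 * 100
Efficiency = 78.78%


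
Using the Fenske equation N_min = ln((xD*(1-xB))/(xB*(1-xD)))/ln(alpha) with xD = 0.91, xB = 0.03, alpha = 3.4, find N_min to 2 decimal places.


N_min = ln((xD*(1-xB))/(xB*(1-xD))) / ln(alpha)
Numerator inside ln: 0.8827 / 0.0027 = 326.925926
ln(326.925926) = 5.789734
ln(alpha) = ln(3.4) = 1.223775
N_min = 5.789734 / 1.223775 = 4.73


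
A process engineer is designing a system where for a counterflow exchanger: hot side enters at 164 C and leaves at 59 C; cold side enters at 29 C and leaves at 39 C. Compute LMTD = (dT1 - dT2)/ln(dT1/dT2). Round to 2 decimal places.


dT1 = Th_in - Tc_out = 164 - 39 = 125
dT2 = Th_out - Tc_in = 59 - 29 = 30
LMTD = (dT1 - dT2) / ln(dT1/dT2)
LMTD = (125 - 30) / ln(125/30)
LMTD = 66.57 K


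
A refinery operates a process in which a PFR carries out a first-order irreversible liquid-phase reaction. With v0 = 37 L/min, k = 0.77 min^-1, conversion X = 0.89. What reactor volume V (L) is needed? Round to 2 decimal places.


V = (v0/k) * ln(1/(1-X))
V = (37/0.77) * ln(1/(1-0.89))
V = 48.051948 * ln(9.090909)
V = 48.051948 * 2.207275
V = 106.06 L


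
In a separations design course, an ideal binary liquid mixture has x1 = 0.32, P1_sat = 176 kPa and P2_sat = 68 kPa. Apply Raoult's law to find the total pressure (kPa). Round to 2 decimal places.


P = x1*P1_sat + x2*P2_sat
x2 = 1 - x1 = 1 - 0.32 = 0.68
P = 0.32*176 + 0.68*68
P = 56.32 + 46.24
P = 102.56 kPa


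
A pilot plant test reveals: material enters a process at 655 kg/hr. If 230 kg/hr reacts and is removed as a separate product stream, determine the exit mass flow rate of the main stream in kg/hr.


Steady-state mass balance on the main outlet: F_out = F_in - F_removed
F_out = 655 - 230
F_out = 425 kg/hr


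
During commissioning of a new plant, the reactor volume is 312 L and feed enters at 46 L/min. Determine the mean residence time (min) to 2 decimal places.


tau = V / v0
tau = 312 / 46
tau = 6.78 min


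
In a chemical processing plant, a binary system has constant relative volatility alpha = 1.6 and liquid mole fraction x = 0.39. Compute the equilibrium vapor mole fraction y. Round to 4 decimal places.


y = alpha*x / (1 + (alpha-1)*x)
y = 1.6*0.39 / (1 + (1.6-1)*0.39)
y = 0.624 / (1 + 0.234)
y = 0.624 / 1.234
y = 0.5057


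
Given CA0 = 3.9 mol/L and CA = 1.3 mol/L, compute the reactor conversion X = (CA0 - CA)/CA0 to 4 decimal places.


X = (CA0 - CA) / CA0
X = (3.9 - 1.3) / 3.9
X = 2.6 / 3.9
X = 0.6667


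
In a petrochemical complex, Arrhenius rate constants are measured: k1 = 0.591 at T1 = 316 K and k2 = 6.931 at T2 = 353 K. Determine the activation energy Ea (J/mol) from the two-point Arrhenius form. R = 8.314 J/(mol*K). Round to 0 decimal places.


Ea = R * ln(k2/k1) / (1/T1 - 1/T2)
ln(k2/k1) = ln(6.931/0.591) = 2.4619434
1/T1 - 1/T2 = 1/316 - 1/353 = 0.000331695772
Ea = 8.314 * 2.4619434 / 0.000331695772
Ea = 61709 J/mol


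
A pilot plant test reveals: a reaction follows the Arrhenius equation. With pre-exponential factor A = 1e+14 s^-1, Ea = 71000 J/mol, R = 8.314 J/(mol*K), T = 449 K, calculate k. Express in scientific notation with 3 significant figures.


k = A * exp(-Ea/(R*T))
k = 1e+14 * exp(-71000 / (8.314 * 449))
k = 1e+14 * exp(-19.019627)
k = 5.49e+05


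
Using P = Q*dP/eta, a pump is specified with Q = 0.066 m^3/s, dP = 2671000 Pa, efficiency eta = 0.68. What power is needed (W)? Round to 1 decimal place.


P = Q * dP / eta
P = 0.066 * 2671000 / 0.68
P = 176286.0 / 0.68
P = 259244.1 W


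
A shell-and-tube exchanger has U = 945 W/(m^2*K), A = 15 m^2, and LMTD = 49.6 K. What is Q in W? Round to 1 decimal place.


Q = U * A * LMTD
Q = 945 * 15 * 49.6
Q = 703080.0 W


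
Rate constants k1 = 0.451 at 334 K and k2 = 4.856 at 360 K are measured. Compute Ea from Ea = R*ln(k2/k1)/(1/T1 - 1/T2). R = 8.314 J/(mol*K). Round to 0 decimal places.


Ea = R * ln(k2/k1) / (1/T1 - 1/T2)
ln(k2/k1) = ln(4.856/0.451) = 2.376503
1/T1 - 1/T2 = 1/334 - 1/360 = 0.000216234198
Ea = 8.314 * 2.376503 / 0.000216234198
Ea = 91374 J/mol


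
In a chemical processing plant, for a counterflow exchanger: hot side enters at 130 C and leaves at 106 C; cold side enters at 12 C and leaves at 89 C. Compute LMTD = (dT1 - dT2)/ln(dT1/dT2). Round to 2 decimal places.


dT1 = Th_in - Tc_out = 130 - 89 = 41
dT2 = Th_out - Tc_in = 106 - 12 = 94
LMTD = (dT1 - dT2) / ln(dT1/dT2)
LMTD = (41 - 94) / ln(41/94)
LMTD = 63.88 K


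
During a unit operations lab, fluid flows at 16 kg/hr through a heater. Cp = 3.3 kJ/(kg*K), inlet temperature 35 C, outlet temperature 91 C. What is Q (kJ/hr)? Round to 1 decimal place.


Q = m_dot * Cp * (T2 - T1)
Q = 16 * 3.3 * (91 - 35)
Q = 16 * 3.3 * 56
Q = 2956.8 kJ/hr


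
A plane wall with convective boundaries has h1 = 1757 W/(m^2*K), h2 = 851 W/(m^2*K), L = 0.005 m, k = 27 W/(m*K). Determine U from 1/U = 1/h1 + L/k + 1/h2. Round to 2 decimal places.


1/U = 1/h1 + L/k + 1/h2
1/U = 1/1757 + 0.005/27 + 1/851
1/U = 0.000569152 + 0.0001851852 + 0.0011750881
1/U = 0.0019294253
U = 518.29 W/(m^2*K)


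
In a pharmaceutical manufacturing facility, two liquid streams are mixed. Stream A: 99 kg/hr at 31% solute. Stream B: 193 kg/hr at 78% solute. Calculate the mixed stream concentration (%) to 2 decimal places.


Mass balance on solute: F1*x1 + F2*x2 = F3*x3
F3 = F1 + F2 = 99 + 193 = 292 kg/hr
x3 = (F1*x1 + F2*x2)/F3
x3 = (99*0.31 + 193*0.78) / 292
x3 = 62.07%


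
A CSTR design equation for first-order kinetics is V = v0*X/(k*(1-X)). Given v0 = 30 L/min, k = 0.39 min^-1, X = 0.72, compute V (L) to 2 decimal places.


V = v0 * X / (k * (1 - X))
V = 30 * 0.72 / (0.39 * (1 - 0.72))
V = 21.6 / (0.39 * 0.28)
V = 21.6 / 0.1092
V = 197.80 L


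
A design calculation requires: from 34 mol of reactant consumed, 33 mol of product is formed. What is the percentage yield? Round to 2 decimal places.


Yield = (moles product / moles consumed) * 100%
Yield = (33 / 34) * 100
Yield = 0.9706 * 100
Yield = 97.06%


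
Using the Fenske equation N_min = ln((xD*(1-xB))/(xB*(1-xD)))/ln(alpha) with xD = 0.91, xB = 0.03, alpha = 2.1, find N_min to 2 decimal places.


N_min = ln((xD*(1-xB))/(xB*(1-xD))) / ln(alpha)
Numerator inside ln: 0.8827 / 0.0027 = 326.925926
ln(326.925926) = 5.789734
ln(alpha) = ln(2.1) = 0.741937
N_min = 5.789734 / 0.741937 = 7.80


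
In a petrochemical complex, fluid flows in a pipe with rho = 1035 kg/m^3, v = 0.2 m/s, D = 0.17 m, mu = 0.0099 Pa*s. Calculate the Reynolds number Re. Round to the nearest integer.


Re = rho * v * D / mu
Re = 1035 * 0.2 * 0.17 / 0.0099
Re = 35.19 / 0.0099
Re = 3555


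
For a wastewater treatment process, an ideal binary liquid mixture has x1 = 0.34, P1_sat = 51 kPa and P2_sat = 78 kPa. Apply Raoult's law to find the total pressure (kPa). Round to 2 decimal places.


P = x1*P1_sat + x2*P2_sat
x2 = 1 - x1 = 1 - 0.34 = 0.66
P = 0.34*51 + 0.66*78
P = 17.34 + 51.48
P = 68.82 kPa


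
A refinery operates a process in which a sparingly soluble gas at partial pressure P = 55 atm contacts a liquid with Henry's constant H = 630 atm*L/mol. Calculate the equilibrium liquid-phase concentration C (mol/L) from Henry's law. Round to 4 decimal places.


C = P / H
C = 55 / 630
C = 0.0873 mol/L


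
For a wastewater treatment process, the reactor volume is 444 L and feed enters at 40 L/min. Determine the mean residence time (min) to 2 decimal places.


tau = V / v0
tau = 444 / 40
tau = 11.10 min


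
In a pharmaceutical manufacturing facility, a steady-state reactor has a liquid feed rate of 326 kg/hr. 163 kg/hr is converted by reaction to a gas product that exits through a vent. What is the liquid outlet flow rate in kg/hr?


Steady-state mass balance on the main outlet: F_out = F_in - F_removed
F_out = 326 - 163
F_out = 163 kg/hr


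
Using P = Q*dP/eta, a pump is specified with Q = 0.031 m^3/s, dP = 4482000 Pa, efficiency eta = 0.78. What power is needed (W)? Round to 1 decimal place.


P = Q * dP / eta
P = 0.031 * 4482000 / 0.78
P = 138942.0 / 0.78
P = 178130.8 W


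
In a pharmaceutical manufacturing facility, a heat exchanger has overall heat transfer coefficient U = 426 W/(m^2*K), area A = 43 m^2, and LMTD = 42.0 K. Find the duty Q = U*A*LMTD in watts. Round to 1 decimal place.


Q = U * A * LMTD
Q = 426 * 43 * 42.0
Q = 769356.0 W
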